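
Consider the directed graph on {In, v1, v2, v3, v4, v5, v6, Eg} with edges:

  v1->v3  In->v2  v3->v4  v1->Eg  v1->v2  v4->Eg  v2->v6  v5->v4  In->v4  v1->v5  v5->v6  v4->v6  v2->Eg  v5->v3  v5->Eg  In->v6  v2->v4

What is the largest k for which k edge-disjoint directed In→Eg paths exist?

2

Assign every edge capacity 1; by Menger, the answer equals the max flow.
Path In→v2→Eg (+1); total 1.
Path In→v4→Eg (+1); total 2.
No residual In→Eg path; max flow = 2.
Certifying cut of size 2: {In→v2, In→v4}.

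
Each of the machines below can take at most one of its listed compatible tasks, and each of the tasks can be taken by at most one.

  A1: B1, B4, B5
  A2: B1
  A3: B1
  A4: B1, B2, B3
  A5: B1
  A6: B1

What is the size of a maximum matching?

Unit-capacity flow: source→left, listed edges, right→sink; max matching = max flow.
Augmenting path A1→B1 (+1); matched 1.
Augmenting path A4→B2 (+1); matched 2.
Augmenting path A2→B1→A1→B4 (+1); matched 3.
No augmenting path remains; maximum matching = 3.
König certificate: {A1, A4, B1} is a vertex cover of size 3 (every listed pair touches it), so no matching can be larger.

3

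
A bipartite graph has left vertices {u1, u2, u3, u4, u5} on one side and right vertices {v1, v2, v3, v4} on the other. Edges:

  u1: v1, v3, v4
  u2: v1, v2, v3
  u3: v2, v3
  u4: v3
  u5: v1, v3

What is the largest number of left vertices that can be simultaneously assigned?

4

Unit-capacity flow: source→left, listed edges, right→sink; max matching = max flow.
Augmenting path u1→v1 (+1); matched 1.
Augmenting path u2→v2 (+1); matched 2.
Augmenting path u3→v3 (+1); matched 3.
Augmenting path u5→v1→u1→v4 (+1); matched 4.
No augmenting path remains; maximum matching = 4.
König certificate: {u1, v1, v2, v3} is a vertex cover of size 4 (every listed pair touches it), so no matching can be larger.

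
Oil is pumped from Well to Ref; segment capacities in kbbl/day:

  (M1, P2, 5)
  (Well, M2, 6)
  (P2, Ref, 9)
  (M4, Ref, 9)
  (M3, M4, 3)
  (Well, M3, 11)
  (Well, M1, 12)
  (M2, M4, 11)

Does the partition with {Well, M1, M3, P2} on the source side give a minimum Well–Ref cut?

No — its capacity is 18, but the minimum cut has capacity 14.

Given cut capacity: 6 + 3 + 9 = 18.
Augment Well→M1→P2→Ref: bottleneck 5, flow now 5.
Augment Well→M3→M4→Ref: bottleneck 3, flow now 8.
Augment Well→M2→M4→Ref: bottleneck 6, flow now 14.
No augmenting path remains; maximum flow = 14.
In the residual graph, reachable from Well: {Well, M1, M3}.
Min-cut edges: Well→M2 (6), M1→P2 (5), M3→M4 (3); capacity 6 + 5 + 3 = 14.
Cut capacity 18 exceeds the max flow 14, so it is not minimum.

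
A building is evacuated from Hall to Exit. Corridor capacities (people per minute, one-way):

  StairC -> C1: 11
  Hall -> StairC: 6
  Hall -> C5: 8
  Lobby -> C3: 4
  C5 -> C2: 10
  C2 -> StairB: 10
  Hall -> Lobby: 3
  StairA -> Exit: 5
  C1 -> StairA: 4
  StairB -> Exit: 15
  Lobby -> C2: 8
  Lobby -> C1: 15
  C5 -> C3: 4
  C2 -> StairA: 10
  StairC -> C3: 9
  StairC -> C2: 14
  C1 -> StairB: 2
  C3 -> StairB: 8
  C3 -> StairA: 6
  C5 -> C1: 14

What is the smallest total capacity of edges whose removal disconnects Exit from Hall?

17

Augment Hall→Lobby→C2→StairB→Exit: bottleneck 3, flow now 3.
Augment Hall→StairC→C2→StairB→Exit: bottleneck 6, flow now 9.
Augment Hall→C5→C2→StairB→Exit: bottleneck 1, flow now 10.
Augment Hall→C5→C2→StairA→Exit: bottleneck 5, flow now 15.
Augment Hall→C5→C1→StairB→Exit: bottleneck 2, flow now 17.
No augmenting path remains; maximum flow = 17.
By max-flow min-cut, the minimum cut capacity equals the max flow.
In the residual graph, reachable from Hall: {Hall}.
Min-cut edges: Hall→Lobby (3), Hall→StairC (6), Hall→C5 (8); capacity 3 + 6 + 8 = 17.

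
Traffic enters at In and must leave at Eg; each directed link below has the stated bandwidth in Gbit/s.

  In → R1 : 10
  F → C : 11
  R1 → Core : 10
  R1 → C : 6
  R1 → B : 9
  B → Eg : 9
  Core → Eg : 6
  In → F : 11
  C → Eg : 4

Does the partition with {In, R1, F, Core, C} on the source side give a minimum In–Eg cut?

No — its capacity is 19, but the minimum cut has capacity 14.

Given cut capacity: 9 + 6 + 4 = 19.
Augment In→R1→B→Eg: bottleneck 9, flow now 9.
Augment In→R1→Core→Eg: bottleneck 1, flow now 10.
Augment In→F→C→Eg: bottleneck 4, flow now 14.
No augmenting path remains; maximum flow = 14.
In the residual graph, reachable from In: {In, F, C}.
Min-cut edges: In→R1 (10), C→Eg (4); capacity 10 + 4 = 14.
Cut capacity 19 exceeds the max flow 14, so it is not minimum.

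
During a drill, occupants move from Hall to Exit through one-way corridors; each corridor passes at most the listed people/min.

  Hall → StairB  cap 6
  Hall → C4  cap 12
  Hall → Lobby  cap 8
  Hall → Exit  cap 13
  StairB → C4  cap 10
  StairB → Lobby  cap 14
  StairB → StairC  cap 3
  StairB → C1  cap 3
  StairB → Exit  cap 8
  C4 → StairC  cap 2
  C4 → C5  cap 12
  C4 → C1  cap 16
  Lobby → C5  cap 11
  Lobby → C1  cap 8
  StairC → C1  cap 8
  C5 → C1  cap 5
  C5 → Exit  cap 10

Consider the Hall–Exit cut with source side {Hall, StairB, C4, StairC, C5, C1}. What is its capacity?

Edges leaving {Hall, StairB, C4, StairC, C5, C1}: Hall→Lobby (8), Hall→Exit (13), StairB→Lobby (14), StairB→Exit (8), C5→Exit (10).
Cut capacity = 8 + 13 + 14 + 8 + 10 = 53.

53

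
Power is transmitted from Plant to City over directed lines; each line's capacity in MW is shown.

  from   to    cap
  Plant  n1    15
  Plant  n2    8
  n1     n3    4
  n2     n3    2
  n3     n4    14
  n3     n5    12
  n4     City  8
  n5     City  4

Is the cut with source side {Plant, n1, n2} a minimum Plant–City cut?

Yes — it is a minimum cut (capacity 6).

Given cut capacity: 4 + 2 = 6.
Augment Plant→n1→n3→n4→City: bottleneck 4, flow now 4.
Augment Plant→n2→n3→n4→City: bottleneck 2, flow now 6.
No augmenting path remains; maximum flow = 6.
Cut capacity 6 equals the max flow, so it is a minimum cut.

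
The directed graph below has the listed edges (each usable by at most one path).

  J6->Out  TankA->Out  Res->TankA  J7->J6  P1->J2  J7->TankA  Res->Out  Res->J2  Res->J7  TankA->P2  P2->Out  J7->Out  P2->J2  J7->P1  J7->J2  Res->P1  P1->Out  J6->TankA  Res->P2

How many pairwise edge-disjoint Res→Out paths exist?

Assign every edge capacity 1; by Menger, the answer equals the max flow.
Path Res→Out (+1); total 1.
Path Res→P2→Out (+1); total 2.
Path Res→J7→Out (+1); total 3.
Path Res→TankA→Out (+1); total 4.
Path Res→P1→Out (+1); total 5.
No residual Res→Out path; max flow = 5.
Certifying cut of size 5: {Res→J7, Res→Out, Res→P1, Res→P2, Res→TankA}.

5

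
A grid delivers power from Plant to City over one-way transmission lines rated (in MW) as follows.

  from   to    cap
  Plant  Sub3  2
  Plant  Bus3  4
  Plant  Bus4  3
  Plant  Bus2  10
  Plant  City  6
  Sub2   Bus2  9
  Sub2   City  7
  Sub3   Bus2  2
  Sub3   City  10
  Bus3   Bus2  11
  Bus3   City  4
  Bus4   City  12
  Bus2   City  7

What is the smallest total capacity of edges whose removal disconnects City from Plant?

Augment Plant→City: bottleneck 6, flow now 6.
Augment Plant→Sub3→City: bottleneck 2, flow now 8.
Augment Plant→Bus3→City: bottleneck 4, flow now 12.
Augment Plant→Bus4→City: bottleneck 3, flow now 15.
Augment Plant→Bus2→City: bottleneck 7, flow now 22.
No augmenting path remains; maximum flow = 22.
By max-flow min-cut, the minimum cut capacity equals the max flow.
In the residual graph, reachable from Plant: {Plant, Bus2}.
Min-cut edges: Plant→Sub3 (2), Plant→Bus3 (4), Plant→Bus4 (3), Plant→City (6), Bus2→City (7); capacity 2 + 4 + 3 + 6 + 7 = 22.

22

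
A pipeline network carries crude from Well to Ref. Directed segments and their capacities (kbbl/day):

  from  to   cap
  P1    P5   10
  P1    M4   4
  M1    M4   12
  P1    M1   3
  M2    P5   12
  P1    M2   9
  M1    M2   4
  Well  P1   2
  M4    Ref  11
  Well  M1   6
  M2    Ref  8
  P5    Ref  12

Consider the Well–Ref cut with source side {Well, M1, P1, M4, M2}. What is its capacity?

41

Edges leaving {Well, M1, P1, M4, M2}: P1→P5 (10), M4→Ref (11), M2→P5 (12), M2→Ref (8).
Cut capacity = 10 + 11 + 12 + 8 = 41.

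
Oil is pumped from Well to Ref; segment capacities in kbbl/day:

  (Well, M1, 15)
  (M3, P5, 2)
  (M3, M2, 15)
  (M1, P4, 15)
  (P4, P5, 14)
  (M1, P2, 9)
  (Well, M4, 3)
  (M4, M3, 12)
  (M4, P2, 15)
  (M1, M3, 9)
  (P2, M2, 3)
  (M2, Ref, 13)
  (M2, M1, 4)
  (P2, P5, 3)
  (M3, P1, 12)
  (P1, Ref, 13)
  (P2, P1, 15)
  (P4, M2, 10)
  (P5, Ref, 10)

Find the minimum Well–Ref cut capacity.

18

Augment Well→M1→M3→M2→Ref: bottleneck 9, flow now 9.
Augment Well→M1→P2→M2→Ref: bottleneck 3, flow now 12.
Augment Well→M1→P2→P1→Ref: bottleneck 3, flow now 15.
Augment Well→M4→M3→M2→Ref: bottleneck 1, flow now 16.
Augment Well→M4→M3→P1→Ref: bottleneck 2, flow now 18.
No augmenting path remains; maximum flow = 18.
By max-flow min-cut, the minimum cut capacity equals the max flow.
In the residual graph, reachable from Well: {Well}.
Min-cut edges: Well→M1 (15), Well→M4 (3); capacity 15 + 3 = 18.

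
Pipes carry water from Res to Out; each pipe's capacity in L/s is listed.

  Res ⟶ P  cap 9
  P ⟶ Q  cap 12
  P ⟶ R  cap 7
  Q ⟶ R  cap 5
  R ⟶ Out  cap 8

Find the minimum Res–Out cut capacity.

Augment Res→P→R→Out: bottleneck 7, flow now 7.
Augment Res→P→Q→R→Out: bottleneck 1, flow now 8.
No augmenting path remains; maximum flow = 8.
By max-flow min-cut, the minimum cut capacity equals the max flow.
In the residual graph, reachable from Res: {Res, P, Q, R}.
Min-cut edges: R→Out (8); capacity 8 = 8.

8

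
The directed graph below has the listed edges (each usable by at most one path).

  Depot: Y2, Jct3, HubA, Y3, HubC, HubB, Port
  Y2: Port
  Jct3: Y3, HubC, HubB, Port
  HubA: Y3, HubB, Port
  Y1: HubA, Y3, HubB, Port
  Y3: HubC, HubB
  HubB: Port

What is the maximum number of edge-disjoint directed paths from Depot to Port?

5

Assign every edge capacity 1; by Menger, the answer equals the max flow.
Path Depot→Port (+1); total 1.
Path Depot→Y2→Port (+1); total 2.
Path Depot→Jct3→Port (+1); total 3.
Path Depot→HubA→Port (+1); total 4.
Path Depot→HubB→Port (+1); total 5.
No residual Depot→Port path; max flow = 5.
Certifying cut of size 5: {Depot→HubA, Depot→Jct3, Depot→Port, Depot→Y2, HubB→Port}.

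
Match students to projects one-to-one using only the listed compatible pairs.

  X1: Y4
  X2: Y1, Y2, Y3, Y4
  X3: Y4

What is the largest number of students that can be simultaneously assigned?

Unit-capacity flow: source→left, listed edges, right→sink; max matching = max flow.
Augmenting path X1→Y4 (+1); matched 1.
Augmenting path X2→Y1 (+1); matched 2.
No augmenting path remains; maximum matching = 2.
König certificate: {X2, Y4} is a vertex cover of size 2 (every listed pair touches it), so no matching can be larger.

2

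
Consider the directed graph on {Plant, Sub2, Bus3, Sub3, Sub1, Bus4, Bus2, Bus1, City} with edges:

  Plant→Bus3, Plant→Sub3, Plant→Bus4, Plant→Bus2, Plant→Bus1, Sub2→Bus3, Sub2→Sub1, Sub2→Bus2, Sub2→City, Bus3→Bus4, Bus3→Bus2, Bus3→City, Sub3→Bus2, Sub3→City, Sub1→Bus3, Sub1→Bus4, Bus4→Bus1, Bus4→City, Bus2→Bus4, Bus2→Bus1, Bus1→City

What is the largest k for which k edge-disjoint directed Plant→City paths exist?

4

Assign every edge capacity 1; by Menger, the answer equals the max flow.
Path Plant→Bus3→City (+1); total 1.
Path Plant→Sub3→City (+1); total 2.
Path Plant→Bus4→City (+1); total 3.
Path Plant→Bus1→City (+1); total 4.
No residual Plant→City path; max flow = 4.
Certifying cut of size 4: {Bus1→City, Bus4→City, Plant→Bus3, Plant→Sub3}.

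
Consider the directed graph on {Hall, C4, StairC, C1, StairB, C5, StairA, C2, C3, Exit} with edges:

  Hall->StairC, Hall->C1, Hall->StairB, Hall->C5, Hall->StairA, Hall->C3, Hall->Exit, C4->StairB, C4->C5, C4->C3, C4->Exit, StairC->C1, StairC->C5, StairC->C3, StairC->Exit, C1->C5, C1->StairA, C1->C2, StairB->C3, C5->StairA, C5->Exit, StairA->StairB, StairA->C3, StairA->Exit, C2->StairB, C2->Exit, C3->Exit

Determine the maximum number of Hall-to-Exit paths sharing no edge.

Assign every edge capacity 1; by Menger, the answer equals the max flow.
Path Hall→Exit (+1); total 1.
Path Hall→StairC→Exit (+1); total 2.
Path Hall→C5→Exit (+1); total 3.
Path Hall→StairA→Exit (+1); total 4.
Path Hall→C3→Exit (+1); total 5.
Path Hall→C1→C2→Exit (+1); total 6.
No residual Hall→Exit path; max flow = 6.
Certifying cut of size 6: {C3→Exit, Hall→C1, Hall→C5, Hall→Exit, Hall→StairA, Hall→StairC}.

6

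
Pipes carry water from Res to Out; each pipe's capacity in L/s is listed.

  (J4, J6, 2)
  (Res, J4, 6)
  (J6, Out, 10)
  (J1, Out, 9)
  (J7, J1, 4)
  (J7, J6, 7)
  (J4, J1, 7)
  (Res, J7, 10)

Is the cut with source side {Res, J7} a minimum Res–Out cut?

Given cut capacity: 6 + 4 + 7 = 17.
Augment Res→J7→J1→Out: bottleneck 4, flow now 4.
Augment Res→J7→J6→Out: bottleneck 6, flow now 10.
Augment Res→J4→J1→Out: bottleneck 5, flow now 15.
Augment Res→J4→J6→Out: bottleneck 1, flow now 16.
No augmenting path remains; maximum flow = 16.
In the residual graph, reachable from Res: {Res}.
Min-cut edges: Res→J7 (10), Res→J4 (6); capacity 10 + 6 = 16.
Cut capacity 17 exceeds the max flow 16, so it is not minimum.

No — its capacity is 17, but the minimum cut has capacity 16.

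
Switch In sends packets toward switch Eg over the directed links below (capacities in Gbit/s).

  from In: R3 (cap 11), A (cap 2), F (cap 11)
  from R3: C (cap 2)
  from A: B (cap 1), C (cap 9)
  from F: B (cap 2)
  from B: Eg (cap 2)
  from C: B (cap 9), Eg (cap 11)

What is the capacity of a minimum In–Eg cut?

6

Augment In→R3→C→Eg: bottleneck 2, flow now 2.
Augment In→A→B→Eg: bottleneck 1, flow now 3.
Augment In→A→C→Eg: bottleneck 1, flow now 4.
Augment In→F→B→Eg: bottleneck 1, flow now 5.
Augment In→F→B→A→C→Eg: bottleneck 1, flow now 6. (uses reverse residual edge)
No augmenting path remains; maximum flow = 6.
By max-flow min-cut, the minimum cut capacity equals the max flow.
In the residual graph, reachable from In: {In, R3, F}.
Min-cut edges: In→A (2), R3→C (2), F→B (2); capacity 2 + 2 + 2 = 6.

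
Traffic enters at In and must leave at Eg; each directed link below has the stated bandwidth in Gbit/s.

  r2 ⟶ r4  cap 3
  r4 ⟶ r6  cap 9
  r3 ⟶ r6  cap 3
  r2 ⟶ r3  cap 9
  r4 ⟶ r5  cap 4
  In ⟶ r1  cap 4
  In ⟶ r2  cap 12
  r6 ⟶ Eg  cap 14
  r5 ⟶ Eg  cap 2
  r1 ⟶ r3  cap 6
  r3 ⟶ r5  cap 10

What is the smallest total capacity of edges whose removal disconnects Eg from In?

8

Augment In→r1→r3→r5→Eg: bottleneck 2, flow now 2.
Augment In→r1→r3→r6→Eg: bottleneck 2, flow now 4.
Augment In→r2→r3→r6→Eg: bottleneck 1, flow now 5.
Augment In→r2→r4→r6→Eg: bottleneck 3, flow now 8.
No augmenting path remains; maximum flow = 8.
By max-flow min-cut, the minimum cut capacity equals the max flow.
In the residual graph, reachable from In: {In, r1, r2, r3, r5}.
Min-cut edges: r2→r4 (3), r3→r6 (3), r5→Eg (2); capacity 3 + 3 + 2 = 8.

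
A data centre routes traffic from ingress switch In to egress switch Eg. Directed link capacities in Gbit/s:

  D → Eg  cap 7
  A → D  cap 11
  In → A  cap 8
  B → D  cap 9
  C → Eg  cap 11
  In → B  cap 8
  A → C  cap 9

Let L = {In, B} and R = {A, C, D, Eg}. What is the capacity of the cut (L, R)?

17

Edges leaving {In, B}: In→A (8), B→D (9).
Cut capacity = 8 + 9 = 17.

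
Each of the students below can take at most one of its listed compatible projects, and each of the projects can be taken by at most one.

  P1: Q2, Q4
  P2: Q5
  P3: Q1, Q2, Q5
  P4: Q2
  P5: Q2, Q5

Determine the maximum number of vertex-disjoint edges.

Unit-capacity flow: source→left, listed edges, right→sink; max matching = max flow.
Augmenting path P1→Q2 (+1); matched 1.
Augmenting path P2→Q5 (+1); matched 2.
Augmenting path P3→Q1 (+1); matched 3.
Augmenting path P4→Q2→P1→Q4 (+1); matched 4.
No augmenting path remains; maximum matching = 4.
König certificate: {P1, P3, Q2, Q5} is a vertex cover of size 4 (every listed pair touches it), so no matching can be larger.

4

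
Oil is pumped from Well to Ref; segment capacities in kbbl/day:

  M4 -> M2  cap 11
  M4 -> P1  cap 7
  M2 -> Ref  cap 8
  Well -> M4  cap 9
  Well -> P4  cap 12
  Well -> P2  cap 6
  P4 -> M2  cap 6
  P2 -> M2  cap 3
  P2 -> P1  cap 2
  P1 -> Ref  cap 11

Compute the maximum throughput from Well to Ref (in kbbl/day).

17

Augment Well→P4→M2→Ref: bottleneck 6, flow now 6.
Augment Well→P2→P1→Ref: bottleneck 2, flow now 8.
Augment Well→P2→M2→Ref: bottleneck 2, flow now 10.
Augment Well→M4→P1→Ref: bottleneck 7, flow now 17.
No augmenting path remains; maximum flow = 17.
In the residual graph, reachable from Well: {Well, P4, P2, M4, M2}.
Min-cut edges: P2→P1 (2), M4→P1 (7), M2→Ref (8); capacity 2 + 7 + 8 = 17.
This cut is saturated, so no flow can exceed 17.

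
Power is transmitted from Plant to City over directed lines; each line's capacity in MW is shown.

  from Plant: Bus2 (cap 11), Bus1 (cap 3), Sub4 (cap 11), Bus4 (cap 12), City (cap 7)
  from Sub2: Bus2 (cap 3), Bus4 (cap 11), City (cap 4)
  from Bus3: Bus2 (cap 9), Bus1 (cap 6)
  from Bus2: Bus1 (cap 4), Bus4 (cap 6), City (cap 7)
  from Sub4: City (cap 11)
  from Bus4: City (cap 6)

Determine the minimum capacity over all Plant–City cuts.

31

Augment Plant→City: bottleneck 7, flow now 7.
Augment Plant→Bus2→City: bottleneck 7, flow now 14.
Augment Plant→Sub4→City: bottleneck 11, flow now 25.
Augment Plant→Bus4→City: bottleneck 6, flow now 31.
No augmenting path remains; maximum flow = 31.
By max-flow min-cut, the minimum cut capacity equals the max flow.
In the residual graph, reachable from Plant: {Plant, Bus2, Bus1, Bus4}.
Min-cut edges: Plant→Sub4 (11), Plant→City (7), Bus2→City (7), Bus4→City (6); capacity 11 + 7 + 7 + 6 = 31.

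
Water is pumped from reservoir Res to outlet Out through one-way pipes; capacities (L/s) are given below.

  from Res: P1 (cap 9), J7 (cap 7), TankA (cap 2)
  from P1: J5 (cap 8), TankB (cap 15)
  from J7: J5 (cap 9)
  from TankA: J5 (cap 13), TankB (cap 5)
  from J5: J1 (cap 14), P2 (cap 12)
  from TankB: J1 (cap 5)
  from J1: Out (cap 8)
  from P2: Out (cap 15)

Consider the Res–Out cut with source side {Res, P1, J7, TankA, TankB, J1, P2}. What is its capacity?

Edges leaving {Res, P1, J7, TankA, TankB, J1, P2}: P1→J5 (8), J7→J5 (9), TankA→J5 (13), J1→Out (8), P2→Out (15).
Cut capacity = 8 + 9 + 13 + 8 + 15 = 53.

53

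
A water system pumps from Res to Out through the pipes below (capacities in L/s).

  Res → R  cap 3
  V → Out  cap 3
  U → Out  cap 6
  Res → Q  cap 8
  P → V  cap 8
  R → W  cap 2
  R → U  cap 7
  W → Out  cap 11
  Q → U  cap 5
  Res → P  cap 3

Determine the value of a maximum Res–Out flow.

Augment Res→P→V→Out: bottleneck 3, flow now 3.
Augment Res→Q→U→Out: bottleneck 5, flow now 8.
Augment Res→R→U→Out: bottleneck 1, flow now 9.
Augment Res→R→W→Out: bottleneck 2, flow now 11.
No augmenting path remains; maximum flow = 11.
In the residual graph, reachable from Res: {Res, Q}.
Min-cut edges: Res→P (3), Res→R (3), Q→U (5); capacity 3 + 3 + 5 = 11.
This cut is saturated, so no flow can exceed 11.

11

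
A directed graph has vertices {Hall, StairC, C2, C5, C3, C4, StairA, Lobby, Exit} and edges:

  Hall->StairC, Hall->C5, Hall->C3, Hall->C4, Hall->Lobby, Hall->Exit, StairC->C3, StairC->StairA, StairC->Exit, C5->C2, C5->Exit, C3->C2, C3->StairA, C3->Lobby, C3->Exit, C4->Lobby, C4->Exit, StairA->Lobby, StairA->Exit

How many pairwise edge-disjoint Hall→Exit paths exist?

Assign every edge capacity 1; by Menger, the answer equals the max flow.
Path Hall→Exit (+1); total 1.
Path Hall→StairC→Exit (+1); total 2.
Path Hall→C5→Exit (+1); total 3.
Path Hall→C3→Exit (+1); total 4.
Path Hall→C4→Exit (+1); total 5.
No residual Hall→Exit path; max flow = 5.
Certifying cut of size 5: {Hall→C3, Hall→C4, Hall→C5, Hall→Exit, Hall→StairC}.

5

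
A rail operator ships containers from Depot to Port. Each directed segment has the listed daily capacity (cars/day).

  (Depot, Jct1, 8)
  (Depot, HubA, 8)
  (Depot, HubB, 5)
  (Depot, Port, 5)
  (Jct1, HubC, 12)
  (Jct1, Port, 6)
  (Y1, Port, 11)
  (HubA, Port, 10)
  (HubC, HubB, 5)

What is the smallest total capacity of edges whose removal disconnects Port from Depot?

Augment Depot→Port: bottleneck 5, flow now 5.
Augment Depot→Jct1→Port: bottleneck 6, flow now 11.
Augment Depot→HubA→Port: bottleneck 8, flow now 19.
No augmenting path remains; maximum flow = 19.
By max-flow min-cut, the minimum cut capacity equals the max flow.
In the residual graph, reachable from Depot: {Depot, Jct1, HubC, HubB}.
Min-cut edges: Depot→HubA (8), Depot→Port (5), Jct1→Port (6); capacity 8 + 5 + 6 = 19.

19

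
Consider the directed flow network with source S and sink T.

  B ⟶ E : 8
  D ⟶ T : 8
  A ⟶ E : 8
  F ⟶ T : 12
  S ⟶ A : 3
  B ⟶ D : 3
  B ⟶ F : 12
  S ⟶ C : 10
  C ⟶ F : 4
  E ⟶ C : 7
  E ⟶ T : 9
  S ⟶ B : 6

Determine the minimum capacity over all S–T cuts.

13

Augment S→A→E→T: bottleneck 3, flow now 3.
Augment S→B→D→T: bottleneck 3, flow now 6.
Augment S→B→E→T: bottleneck 3, flow now 9.
Augment S→C→F→T: bottleneck 4, flow now 13.
No augmenting path remains; maximum flow = 13.
By max-flow min-cut, the minimum cut capacity equals the max flow.
In the residual graph, reachable from S: {S, C}.
Min-cut edges: S→A (3), S→B (6), C→F (4); capacity 3 + 6 + 4 = 13.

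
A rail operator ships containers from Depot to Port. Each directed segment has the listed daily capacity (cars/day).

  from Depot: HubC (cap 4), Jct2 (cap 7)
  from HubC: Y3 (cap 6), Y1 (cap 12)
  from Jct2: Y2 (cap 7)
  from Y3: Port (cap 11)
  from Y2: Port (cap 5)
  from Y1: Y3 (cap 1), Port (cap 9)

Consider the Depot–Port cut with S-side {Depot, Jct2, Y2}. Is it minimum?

Yes — it is a minimum cut (capacity 9).

Given cut capacity: 4 + 5 = 9.
Augment Depot→HubC→Y3→Port: bottleneck 4, flow now 4.
Augment Depot→Jct2→Y2→Port: bottleneck 5, flow now 9.
No augmenting path remains; maximum flow = 9.
Cut capacity 9 equals the max flow, so it is a minimum cut.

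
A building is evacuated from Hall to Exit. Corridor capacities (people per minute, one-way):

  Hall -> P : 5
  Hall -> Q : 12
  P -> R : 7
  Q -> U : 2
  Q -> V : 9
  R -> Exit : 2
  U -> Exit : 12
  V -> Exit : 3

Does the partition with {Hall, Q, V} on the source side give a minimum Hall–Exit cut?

No — its capacity is 10, but the minimum cut has capacity 7.

Given cut capacity: 5 + 2 + 3 = 10.
Augment Hall→P→R→Exit: bottleneck 2, flow now 2.
Augment Hall→Q→U→Exit: bottleneck 2, flow now 4.
Augment Hall→Q→V→Exit: bottleneck 3, flow now 7.
No augmenting path remains; maximum flow = 7.
In the residual graph, reachable from Hall: {Hall, P, Q, R, V}.
Min-cut edges: Q→U (2), R→Exit (2), V→Exit (3); capacity 2 + 2 + 3 = 7.
Cut capacity 10 exceeds the max flow 7, so it is not minimum.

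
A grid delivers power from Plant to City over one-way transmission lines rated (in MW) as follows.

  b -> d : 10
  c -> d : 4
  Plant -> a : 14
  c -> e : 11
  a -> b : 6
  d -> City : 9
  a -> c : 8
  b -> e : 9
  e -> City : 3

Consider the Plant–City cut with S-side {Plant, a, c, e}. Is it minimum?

Given cut capacity: 6 + 4 + 3 = 13.
Augment Plant→a→b→d→City: bottleneck 6, flow now 6.
Augment Plant→a→c→d→City: bottleneck 3, flow now 9.
Augment Plant→a→c→e→City: bottleneck 3, flow now 12.
No augmenting path remains; maximum flow = 12.
In the residual graph, reachable from Plant: {Plant, a, b, c, d, e}.
Min-cut edges: d→City (9), e→City (3); capacity 9 + 3 = 12.
Cut capacity 13 exceeds the max flow 12, so it is not minimum.

No — its capacity is 13, but the minimum cut has capacity 12.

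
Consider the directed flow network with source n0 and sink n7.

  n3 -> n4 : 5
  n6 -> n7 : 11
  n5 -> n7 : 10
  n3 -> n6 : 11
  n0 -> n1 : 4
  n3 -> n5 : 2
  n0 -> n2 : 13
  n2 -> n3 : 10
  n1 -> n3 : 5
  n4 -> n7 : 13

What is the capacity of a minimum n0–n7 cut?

Augment n0→n1→n3→n4→n7: bottleneck 4, flow now 4.
Augment n0→n2→n3→n4→n7: bottleneck 1, flow now 5.
Augment n0→n2→n3→n5→n7: bottleneck 2, flow now 7.
Augment n0→n2→n3→n6→n7: bottleneck 7, flow now 14.
No augmenting path remains; maximum flow = 14.
By max-flow min-cut, the minimum cut capacity equals the max flow.
In the residual graph, reachable from n0: {n0, n2}.
Min-cut edges: n0→n1 (4), n2→n3 (10); capacity 4 + 10 = 14.

14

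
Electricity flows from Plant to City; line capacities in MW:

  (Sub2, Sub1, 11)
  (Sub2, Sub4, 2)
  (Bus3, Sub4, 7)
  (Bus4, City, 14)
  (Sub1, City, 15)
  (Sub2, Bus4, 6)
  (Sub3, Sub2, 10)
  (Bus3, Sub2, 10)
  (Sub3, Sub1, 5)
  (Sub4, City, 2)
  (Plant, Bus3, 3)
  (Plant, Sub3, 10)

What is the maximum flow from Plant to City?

13

Augment Plant→Bus3→Sub4→City: bottleneck 2, flow now 2.
Augment Plant→Sub3→Sub1→City: bottleneck 5, flow now 7.
Augment Plant→Bus3→Sub2→Sub1→City: bottleneck 1, flow now 8.
Augment Plant→Sub3→Sub2→Sub1→City: bottleneck 5, flow now 13.
No augmenting path remains; maximum flow = 13.
In the residual graph, reachable from Plant: {Plant}.
Min-cut edges: Plant→Bus3 (3), Plant→Sub3 (10); capacity 3 + 10 = 13.
This cut is saturated, so no flow can exceed 13.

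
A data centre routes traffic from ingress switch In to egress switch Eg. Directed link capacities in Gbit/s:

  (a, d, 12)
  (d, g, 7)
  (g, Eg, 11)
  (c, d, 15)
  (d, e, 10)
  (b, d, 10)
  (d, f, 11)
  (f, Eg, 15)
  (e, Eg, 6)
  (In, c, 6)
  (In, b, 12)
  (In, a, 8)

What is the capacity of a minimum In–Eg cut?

24

Augment In→a→d→e→Eg: bottleneck 6, flow now 6.
Augment In→a→d→f→Eg: bottleneck 2, flow now 8.
Augment In→b→d→f→Eg: bottleneck 9, flow now 17.
Augment In→b→d→g→Eg: bottleneck 1, flow now 18.
Augment In→c→d→g→Eg: bottleneck 6, flow now 24.
No augmenting path remains; maximum flow = 24.
By max-flow min-cut, the minimum cut capacity equals the max flow.
In the residual graph, reachable from In: {In, b}.
Min-cut edges: In→a (8), In→c (6), b→d (10); capacity 8 + 6 + 10 = 24.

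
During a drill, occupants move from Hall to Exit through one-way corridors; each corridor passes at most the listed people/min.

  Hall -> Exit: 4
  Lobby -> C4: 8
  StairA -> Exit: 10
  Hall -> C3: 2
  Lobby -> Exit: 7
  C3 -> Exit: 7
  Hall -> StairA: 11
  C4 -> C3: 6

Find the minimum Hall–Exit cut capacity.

16

Augment Hall→Exit: bottleneck 4, flow now 4.
Augment Hall→StairA→Exit: bottleneck 10, flow now 14.
Augment Hall→C3→Exit: bottleneck 2, flow now 16.
No augmenting path remains; maximum flow = 16.
By max-flow min-cut, the minimum cut capacity equals the max flow.
In the residual graph, reachable from Hall: {Hall, StairA}.
Min-cut edges: Hall→C3 (2), Hall→Exit (4), StairA→Exit (10); capacity 2 + 4 + 10 = 16.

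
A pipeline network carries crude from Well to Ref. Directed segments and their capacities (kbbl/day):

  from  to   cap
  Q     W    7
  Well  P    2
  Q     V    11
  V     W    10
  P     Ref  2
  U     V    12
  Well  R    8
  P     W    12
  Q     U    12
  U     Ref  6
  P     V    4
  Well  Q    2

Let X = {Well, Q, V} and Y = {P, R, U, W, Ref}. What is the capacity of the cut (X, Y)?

Edges leaving {Well, Q, V}: Well→P (2), Well→R (8), Q→U (12), Q→W (7), V→W (10).
Cut capacity = 2 + 8 + 12 + 7 + 10 = 39.

39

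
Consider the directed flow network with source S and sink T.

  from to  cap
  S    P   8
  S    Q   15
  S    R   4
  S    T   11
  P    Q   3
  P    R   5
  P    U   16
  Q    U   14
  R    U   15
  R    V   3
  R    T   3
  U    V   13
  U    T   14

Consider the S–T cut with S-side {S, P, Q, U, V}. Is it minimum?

No — its capacity is 34, but the minimum cut has capacity 28.

Given cut capacity: 4 + 11 + 5 + 14 = 34.
Augment S→T: bottleneck 11, flow now 11.
Augment S→R→T: bottleneck 3, flow now 14.
Augment S→P→U→T: bottleneck 8, flow now 22.
Augment S→Q→U→T: bottleneck 6, flow now 28.
No augmenting path remains; maximum flow = 28.
In the residual graph, reachable from S: {S, P, Q, R, U, V}.
Min-cut edges: S→T (11), R→T (3), U→T (14); capacity 11 + 3 + 14 = 28.
Cut capacity 34 exceeds the max flow 28, so it is not minimum.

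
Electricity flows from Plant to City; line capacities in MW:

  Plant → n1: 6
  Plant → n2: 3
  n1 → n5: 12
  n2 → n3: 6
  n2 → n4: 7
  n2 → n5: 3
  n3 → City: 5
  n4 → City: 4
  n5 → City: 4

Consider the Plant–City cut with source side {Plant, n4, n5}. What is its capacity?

17

Edges leaving {Plant, n4, n5}: Plant→n1 (6), Plant→n2 (3), n4→City (4), n5→City (4).
Cut capacity = 6 + 3 + 4 + 4 = 17.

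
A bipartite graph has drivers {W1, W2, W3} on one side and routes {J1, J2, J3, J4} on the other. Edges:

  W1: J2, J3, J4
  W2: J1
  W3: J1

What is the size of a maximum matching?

2

Unit-capacity flow: source→left, listed edges, right→sink; max matching = max flow.
Augmenting path W1→J2 (+1); matched 1.
Augmenting path W2→J1 (+1); matched 2.
No augmenting path remains; maximum matching = 2.
König certificate: {W1, J1} is a vertex cover of size 2 (every listed pair touches it), so no matching can be larger.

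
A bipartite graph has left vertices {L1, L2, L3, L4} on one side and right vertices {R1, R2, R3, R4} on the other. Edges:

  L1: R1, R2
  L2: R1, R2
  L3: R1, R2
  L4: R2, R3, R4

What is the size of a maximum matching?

3

Unit-capacity flow: source→left, listed edges, right→sink; max matching = max flow.
Augmenting path L1→R1 (+1); matched 1.
Augmenting path L2→R2 (+1); matched 2.
Augmenting path L4→R3 (+1); matched 3.
No augmenting path remains; maximum matching = 3.
König certificate: {L4, R1, R2} is a vertex cover of size 3 (every listed pair touches it), so no matching can be larger.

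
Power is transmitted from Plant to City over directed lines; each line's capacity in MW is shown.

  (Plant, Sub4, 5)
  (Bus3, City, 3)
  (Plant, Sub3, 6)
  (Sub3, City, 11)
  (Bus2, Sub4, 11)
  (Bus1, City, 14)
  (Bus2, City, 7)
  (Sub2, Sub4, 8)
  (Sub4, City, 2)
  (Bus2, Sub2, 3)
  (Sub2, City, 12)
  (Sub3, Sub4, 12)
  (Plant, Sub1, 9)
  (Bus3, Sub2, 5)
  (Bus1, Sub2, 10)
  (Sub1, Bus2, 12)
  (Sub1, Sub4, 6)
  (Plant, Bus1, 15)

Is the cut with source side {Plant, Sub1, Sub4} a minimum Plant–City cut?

Given cut capacity: 6 + 15 + 12 + 2 = 35.
Augment Plant→Sub3→City: bottleneck 6, flow now 6.
Augment Plant→Bus1→City: bottleneck 14, flow now 20.
Augment Plant→Sub4→City: bottleneck 2, flow now 22.
Augment Plant→Sub1→Bus2→City: bottleneck 7, flow now 29.
Augment Plant→Bus1→Sub2→City: bottleneck 1, flow now 30.
Augment Plant→Sub1→Bus2→Sub2→City: bottleneck 2, flow now 32.
No augmenting path remains; maximum flow = 32.
In the residual graph, reachable from Plant: {Plant, Sub4}.
Min-cut edges: Plant→Sub3 (6), Plant→Sub1 (9), Plant→Bus1 (15), Sub4→City (2); capacity 6 + 9 + 15 + 2 = 32.
Cut capacity 35 exceeds the max flow 32, so it is not minimum.

No — its capacity is 35, but the minimum cut has capacity 32.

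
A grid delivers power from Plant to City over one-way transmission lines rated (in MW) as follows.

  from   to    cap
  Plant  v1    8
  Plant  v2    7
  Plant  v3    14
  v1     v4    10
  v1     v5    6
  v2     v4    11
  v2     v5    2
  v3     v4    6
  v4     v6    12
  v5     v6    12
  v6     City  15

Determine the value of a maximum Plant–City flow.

Augment Plant→v1→v4→v6→City: bottleneck 8, flow now 8.
Augment Plant→v2→v4→v6→City: bottleneck 4, flow now 12.
Augment Plant→v2→v5→v6→City: bottleneck 2, flow now 14.
Augment Plant→v2→v4→v1→v5→v6→City: bottleneck 1, flow now 15. (uses reverse residual edge)
No augmenting path remains; maximum flow = 15.
In the residual graph, reachable from Plant: {Plant, v1, v2, v3, v4, v5, v6}.
Min-cut edges: v6→City (15); capacity 15 = 15.
This cut is saturated, so no flow can exceed 15.

15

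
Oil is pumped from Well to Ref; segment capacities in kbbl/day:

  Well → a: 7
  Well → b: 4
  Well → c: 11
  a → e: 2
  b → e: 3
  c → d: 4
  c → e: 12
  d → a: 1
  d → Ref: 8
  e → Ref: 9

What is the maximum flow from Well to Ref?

13

Augment Well→a→e→Ref: bottleneck 2, flow now 2.
Augment Well→b→e→Ref: bottleneck 3, flow now 5.
Augment Well→c→d→Ref: bottleneck 4, flow now 9.
Augment Well→c→e→Ref: bottleneck 4, flow now 13.
No augmenting path remains; maximum flow = 13.
In the residual graph, reachable from Well: {Well, a, b, c, e}.
Min-cut edges: c→d (4), e→Ref (9); capacity 4 + 9 = 13.
This cut is saturated, so no flow can exceed 13.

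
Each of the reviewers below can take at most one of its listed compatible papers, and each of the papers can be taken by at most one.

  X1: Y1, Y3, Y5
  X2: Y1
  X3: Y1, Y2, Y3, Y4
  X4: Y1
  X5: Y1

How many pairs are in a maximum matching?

3

Unit-capacity flow: source→left, listed edges, right→sink; max matching = max flow.
Augmenting path X1→Y1 (+1); matched 1.
Augmenting path X3→Y2 (+1); matched 2.
Augmenting path X2→Y1→X1→Y3 (+1); matched 3.
No augmenting path remains; maximum matching = 3.
König certificate: {X1, X3, Y1} is a vertex cover of size 3 (every listed pair touches it), so no matching can be larger.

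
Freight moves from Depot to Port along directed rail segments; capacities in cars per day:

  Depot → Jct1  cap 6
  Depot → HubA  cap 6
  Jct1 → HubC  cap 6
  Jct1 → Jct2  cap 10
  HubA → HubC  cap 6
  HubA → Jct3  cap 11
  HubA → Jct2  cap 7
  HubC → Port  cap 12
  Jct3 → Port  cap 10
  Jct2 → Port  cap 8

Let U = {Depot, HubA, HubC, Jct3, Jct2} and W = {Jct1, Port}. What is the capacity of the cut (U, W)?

Edges leaving {Depot, HubA, HubC, Jct3, Jct2}: Depot→Jct1 (6), HubC→Port (12), Jct3→Port (10), Jct2→Port (8).
Cut capacity = 6 + 12 + 10 + 8 = 36.

36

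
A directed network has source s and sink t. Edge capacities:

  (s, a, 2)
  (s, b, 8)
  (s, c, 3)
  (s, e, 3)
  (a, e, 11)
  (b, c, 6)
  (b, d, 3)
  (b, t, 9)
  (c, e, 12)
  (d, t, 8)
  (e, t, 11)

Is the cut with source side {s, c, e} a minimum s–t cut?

No — its capacity is 21, but the minimum cut has capacity 16.

Given cut capacity: 2 + 8 + 11 = 21.
Augment s→b→t: bottleneck 8, flow now 8.
Augment s→e→t: bottleneck 3, flow now 11.
Augment s→a→e→t: bottleneck 2, flow now 13.
Augment s→c→e→t: bottleneck 3, flow now 16.
No augmenting path remains; maximum flow = 16.
In the residual graph, reachable from s: {s}.
Min-cut edges: s→a (2), s→b (8), s→c (3), s→e (3); capacity 2 + 8 + 3 + 3 = 16.
Cut capacity 21 exceeds the max flow 16, so it is not minimum.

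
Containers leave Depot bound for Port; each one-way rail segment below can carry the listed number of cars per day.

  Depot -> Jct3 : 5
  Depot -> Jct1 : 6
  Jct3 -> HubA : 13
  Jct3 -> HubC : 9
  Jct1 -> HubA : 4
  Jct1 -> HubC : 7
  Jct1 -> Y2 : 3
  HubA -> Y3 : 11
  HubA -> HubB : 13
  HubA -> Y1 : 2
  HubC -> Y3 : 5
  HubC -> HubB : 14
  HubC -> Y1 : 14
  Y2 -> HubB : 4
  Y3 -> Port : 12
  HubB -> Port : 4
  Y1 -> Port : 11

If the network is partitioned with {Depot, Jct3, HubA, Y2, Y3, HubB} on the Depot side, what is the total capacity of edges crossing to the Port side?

33

Edges leaving {Depot, Jct3, HubA, Y2, Y3, HubB}: Depot→Jct1 (6), Jct3→HubC (9), HubA→Y1 (2), Y3→Port (12), HubB→Port (4).
Cut capacity = 6 + 9 + 2 + 12 + 4 = 33.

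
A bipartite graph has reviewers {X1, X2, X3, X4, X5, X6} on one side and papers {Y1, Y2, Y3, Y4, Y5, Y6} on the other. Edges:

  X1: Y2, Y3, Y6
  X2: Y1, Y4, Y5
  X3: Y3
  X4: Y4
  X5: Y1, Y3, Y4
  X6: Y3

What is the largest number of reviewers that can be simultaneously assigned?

5

Unit-capacity flow: source→left, listed edges, right→sink; max matching = max flow.
Augmenting path X1→Y2 (+1); matched 1.
Augmenting path X2→Y1 (+1); matched 2.
Augmenting path X3→Y3 (+1); matched 3.
Augmenting path X4→Y4 (+1); matched 4.
Augmenting path X5→Y1→X2→Y5 (+1); matched 5.
No augmenting path remains; maximum matching = 5.
König certificate: {X1, X2, X4, X5, Y3} is a vertex cover of size 5 (every listed pair touches it), so no matching can be larger.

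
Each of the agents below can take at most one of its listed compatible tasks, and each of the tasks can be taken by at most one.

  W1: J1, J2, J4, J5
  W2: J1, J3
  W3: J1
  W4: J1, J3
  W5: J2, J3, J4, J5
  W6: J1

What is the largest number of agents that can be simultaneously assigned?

4

Unit-capacity flow: source→left, listed edges, right→sink; max matching = max flow.
Augmenting path W1→J1 (+1); matched 1.
Augmenting path W2→J3 (+1); matched 2.
Augmenting path W5→J2 (+1); matched 3.
Augmenting path W3→J1→W1→J4 (+1); matched 4.
No augmenting path remains; maximum matching = 4.
König certificate: {W1, W5, J1, J3} is a vertex cover of size 4 (every listed pair touches it), so no matching can be larger.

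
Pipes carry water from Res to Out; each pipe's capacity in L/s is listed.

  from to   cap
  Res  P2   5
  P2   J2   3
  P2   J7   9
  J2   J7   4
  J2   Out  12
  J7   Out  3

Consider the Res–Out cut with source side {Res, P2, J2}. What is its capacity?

25

Edges leaving {Res, P2, J2}: P2→J7 (9), J2→J7 (4), J2→Out (12).
Cut capacity = 9 + 4 + 12 = 25.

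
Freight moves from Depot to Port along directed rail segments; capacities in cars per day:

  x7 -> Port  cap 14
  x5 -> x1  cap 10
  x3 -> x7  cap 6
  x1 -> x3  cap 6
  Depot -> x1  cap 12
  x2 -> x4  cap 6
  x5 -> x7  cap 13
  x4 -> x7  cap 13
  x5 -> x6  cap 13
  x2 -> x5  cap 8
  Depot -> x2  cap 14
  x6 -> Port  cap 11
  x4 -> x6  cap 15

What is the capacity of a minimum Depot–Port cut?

Augment Depot→x1→x3→x7→Port: bottleneck 6, flow now 6.
Augment Depot→x2→x4→x6→Port: bottleneck 6, flow now 12.
Augment Depot→x2→x5→x6→Port: bottleneck 5, flow now 17.
Augment Depot→x2→x5→x7→Port: bottleneck 3, flow now 20.
No augmenting path remains; maximum flow = 20.
By max-flow min-cut, the minimum cut capacity equals the max flow.
In the residual graph, reachable from Depot: {Depot, x1}.
Min-cut edges: Depot→x2 (14), x1→x3 (6); capacity 14 + 6 = 20.

20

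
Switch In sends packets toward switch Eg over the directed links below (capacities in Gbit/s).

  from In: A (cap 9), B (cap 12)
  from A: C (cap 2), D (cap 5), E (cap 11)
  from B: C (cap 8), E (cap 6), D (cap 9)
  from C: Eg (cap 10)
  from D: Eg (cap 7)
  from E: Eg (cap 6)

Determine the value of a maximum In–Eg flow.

21

Augment In→A→C→Eg: bottleneck 2, flow now 2.
Augment In→A→D→Eg: bottleneck 5, flow now 7.
Augment In→A→E→Eg: bottleneck 2, flow now 9.
Augment In→B→C→Eg: bottleneck 8, flow now 17.
Augment In→B→D→Eg: bottleneck 2, flow now 19.
Augment In→B→E→Eg: bottleneck 2, flow now 21.
No augmenting path remains; maximum flow = 21.
In the residual graph, reachable from In: {In}.
Min-cut edges: In→A (9), In→B (12); capacity 9 + 12 = 21.
This cut is saturated, so no flow can exceed 21.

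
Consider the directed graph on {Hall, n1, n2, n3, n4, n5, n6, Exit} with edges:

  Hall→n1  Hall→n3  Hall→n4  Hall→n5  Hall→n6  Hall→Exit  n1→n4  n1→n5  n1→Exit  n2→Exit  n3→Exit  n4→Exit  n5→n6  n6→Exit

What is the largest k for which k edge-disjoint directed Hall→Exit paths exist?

Assign every edge capacity 1; by Menger, the answer equals the max flow.
Path Hall→Exit (+1); total 1.
Path Hall→n1→Exit (+1); total 2.
Path Hall→n3→Exit (+1); total 3.
Path Hall→n4→Exit (+1); total 4.
Path Hall→n6→Exit (+1); total 5.
No residual Hall→Exit path; max flow = 5.
Certifying cut of size 5: {Hall→Exit, Hall→n1, Hall→n3, Hall→n4, n6→Exit}.

5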